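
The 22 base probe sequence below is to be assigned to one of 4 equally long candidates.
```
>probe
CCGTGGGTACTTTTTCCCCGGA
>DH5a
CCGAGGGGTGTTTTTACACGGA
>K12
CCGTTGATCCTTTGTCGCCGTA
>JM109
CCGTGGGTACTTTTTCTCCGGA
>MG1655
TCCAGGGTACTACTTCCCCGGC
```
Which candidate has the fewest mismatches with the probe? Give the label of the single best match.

JM109

Hamming distances to probe — DH5a: 6; K12: 6; JM109: 1; MG1655: 6.
Smallest is JM109 with 1 mismatch.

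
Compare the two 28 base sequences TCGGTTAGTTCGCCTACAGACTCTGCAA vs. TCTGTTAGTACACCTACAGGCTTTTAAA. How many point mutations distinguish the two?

The sequences differ at bases 3, 10, 12, 20, 23, 25, 26 (1-based) — 7 in total.

7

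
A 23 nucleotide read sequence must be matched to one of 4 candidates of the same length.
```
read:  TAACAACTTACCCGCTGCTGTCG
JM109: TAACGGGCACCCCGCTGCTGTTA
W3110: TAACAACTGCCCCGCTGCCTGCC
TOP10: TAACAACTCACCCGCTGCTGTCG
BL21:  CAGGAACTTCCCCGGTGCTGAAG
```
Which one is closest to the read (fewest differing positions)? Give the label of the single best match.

JM109 differs at 8 positions; W3110 differs at 6 positions; TOP10 differs at 1 position; BL21 differs at 7 positions. The closest is TOP10.

TOP10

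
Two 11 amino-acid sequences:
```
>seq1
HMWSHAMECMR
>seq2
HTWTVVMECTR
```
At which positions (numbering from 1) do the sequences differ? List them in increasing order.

2, 4, 5, 6, 10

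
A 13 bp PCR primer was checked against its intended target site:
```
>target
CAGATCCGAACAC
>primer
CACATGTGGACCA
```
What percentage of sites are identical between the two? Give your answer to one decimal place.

53.8%

Mismatches at positions 3, 6, 7, 9, 12, 13 (1-based): 6 of 13.
Identical positions: 7/13 = 53.85% → 53.8%.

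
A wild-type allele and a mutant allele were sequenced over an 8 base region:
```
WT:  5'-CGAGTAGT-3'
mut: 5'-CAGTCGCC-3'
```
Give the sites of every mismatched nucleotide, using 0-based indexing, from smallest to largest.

Scanning 0-based: 1: G/A; 2: A/G; 3: G/T; 4: T/C; 5: A/G; 6: G/C; 7: T/C.

1, 2, 3, 4, 5, 6, 7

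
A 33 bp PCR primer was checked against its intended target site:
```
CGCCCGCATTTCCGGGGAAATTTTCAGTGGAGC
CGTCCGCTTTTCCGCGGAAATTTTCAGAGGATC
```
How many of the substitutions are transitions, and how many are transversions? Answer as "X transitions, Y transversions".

Mismatches (1-based):
site 3: C→T (pyrimidine→pyrimidine, transition)
site 8: A→T (purine→pyrimidine, transversion)
site 15: G→C (purine→pyrimidine, transversion)
site 28: T→A (pyrimidine→purine, transversion)
site 32: G→T (purine→pyrimidine, transversion)

1 transition, 4 transversions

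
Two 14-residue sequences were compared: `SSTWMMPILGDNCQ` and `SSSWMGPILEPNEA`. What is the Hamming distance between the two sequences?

6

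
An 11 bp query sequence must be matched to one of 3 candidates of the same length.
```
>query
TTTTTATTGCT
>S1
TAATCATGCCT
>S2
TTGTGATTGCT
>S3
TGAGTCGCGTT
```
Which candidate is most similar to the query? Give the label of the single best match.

S1 differs at 5 sites; S2 differs at 2 sites; S3 differs at 7 sites. The closest is S2.

S2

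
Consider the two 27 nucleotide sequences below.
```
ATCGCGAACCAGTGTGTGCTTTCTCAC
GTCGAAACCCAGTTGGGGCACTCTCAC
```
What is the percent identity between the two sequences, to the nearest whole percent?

67%

9 positions differ (1, 5, 6, 8, 14, 15, 17, 20, 21), so 18 of 27 match: 18/27 = 66.67%.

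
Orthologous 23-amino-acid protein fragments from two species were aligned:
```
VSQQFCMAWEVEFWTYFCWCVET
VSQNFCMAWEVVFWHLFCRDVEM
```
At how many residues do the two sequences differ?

7

Comparing position by position, 7 residues differ: 4 (Q/N), 12 (E/V), 15 (T/H), 16 (Y/L), 19 (W/R), 20 (C/D), 23 (T/M).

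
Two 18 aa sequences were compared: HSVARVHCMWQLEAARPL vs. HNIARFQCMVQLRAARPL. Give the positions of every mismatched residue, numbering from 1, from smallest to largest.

2, 3, 6, 7, 10, 13

Scanning 1-based: 2: S/N; 3: V/I; 6: V/F; 7: H/Q; 10: W/V; 13: E/R.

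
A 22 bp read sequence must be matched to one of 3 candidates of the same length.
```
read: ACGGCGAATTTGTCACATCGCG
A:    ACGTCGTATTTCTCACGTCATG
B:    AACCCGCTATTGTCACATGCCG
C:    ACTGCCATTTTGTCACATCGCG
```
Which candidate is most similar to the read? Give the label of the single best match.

C

A differs at 6 sites; B differs at 8 sites; C differs at 3 sites. The closest is C.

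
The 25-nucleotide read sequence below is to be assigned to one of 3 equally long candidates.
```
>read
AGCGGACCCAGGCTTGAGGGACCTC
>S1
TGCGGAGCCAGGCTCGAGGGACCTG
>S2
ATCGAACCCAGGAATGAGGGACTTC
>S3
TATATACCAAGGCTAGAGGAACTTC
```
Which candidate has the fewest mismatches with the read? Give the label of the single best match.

Hamming distances to read — S1: 4; S2: 5; S3: 9.
Smallest is S1 with 4 mismatches.

S1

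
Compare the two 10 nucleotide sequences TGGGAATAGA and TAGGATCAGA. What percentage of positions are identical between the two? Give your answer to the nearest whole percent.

70%

3 positions differ (2, 6, 7), so 7 of 10 match: 7/10 = 70%.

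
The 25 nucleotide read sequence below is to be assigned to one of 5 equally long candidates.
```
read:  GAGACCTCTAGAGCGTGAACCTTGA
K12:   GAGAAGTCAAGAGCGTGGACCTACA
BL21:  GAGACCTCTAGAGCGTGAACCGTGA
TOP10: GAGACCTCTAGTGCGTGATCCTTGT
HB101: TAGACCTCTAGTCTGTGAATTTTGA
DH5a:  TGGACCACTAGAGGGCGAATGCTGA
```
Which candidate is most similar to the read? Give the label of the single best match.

K12 differs at 6 sites; BL21 differs at 1 site; TOP10 differs at 3 sites; HB101 differs at 6 sites; DH5a differs at 8 sites. The closest is BL21.

BL21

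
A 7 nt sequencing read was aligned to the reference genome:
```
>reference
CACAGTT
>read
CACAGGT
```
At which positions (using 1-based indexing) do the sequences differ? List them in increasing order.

6

Scanning 1-based: 6: T/G.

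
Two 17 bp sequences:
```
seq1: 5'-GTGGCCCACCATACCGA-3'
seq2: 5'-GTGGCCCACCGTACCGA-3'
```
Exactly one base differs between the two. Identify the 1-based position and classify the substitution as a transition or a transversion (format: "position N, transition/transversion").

position 11, transition

The sequences differ only at position 11: A→G (purine→purine), a transition.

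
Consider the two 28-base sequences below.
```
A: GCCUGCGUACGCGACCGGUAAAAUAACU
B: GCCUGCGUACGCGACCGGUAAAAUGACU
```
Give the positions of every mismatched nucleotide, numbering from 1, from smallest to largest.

Scanning 1-based: 25: A/G.

25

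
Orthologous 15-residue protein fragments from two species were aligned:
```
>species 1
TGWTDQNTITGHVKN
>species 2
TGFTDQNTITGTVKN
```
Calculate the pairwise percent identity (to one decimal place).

Mismatches at positions 3, 12 (1-based): 2 of 15.
Identical positions: 13/15 = 86.67% → 86.7%.

86.7%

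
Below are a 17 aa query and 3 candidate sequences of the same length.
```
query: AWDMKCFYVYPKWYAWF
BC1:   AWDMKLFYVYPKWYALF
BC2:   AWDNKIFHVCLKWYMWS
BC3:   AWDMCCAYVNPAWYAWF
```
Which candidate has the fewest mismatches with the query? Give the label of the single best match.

BC1

Hamming distances to query — BC1: 2; BC2: 7; BC3: 4.
Smallest is BC1 with 2 mismatches.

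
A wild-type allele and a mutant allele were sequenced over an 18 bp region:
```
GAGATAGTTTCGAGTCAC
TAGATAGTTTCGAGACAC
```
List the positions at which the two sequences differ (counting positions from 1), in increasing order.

1, 15

Differences at position 1 (G→T), position 15 (T→A).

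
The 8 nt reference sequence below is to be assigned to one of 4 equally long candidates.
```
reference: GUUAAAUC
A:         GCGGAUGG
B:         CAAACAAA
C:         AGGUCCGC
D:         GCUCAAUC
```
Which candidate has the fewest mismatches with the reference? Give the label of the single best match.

A differs at 6 sites; B differs at 6 sites; C differs at 7 sites; D differs at 2 sites. The closest is D.

D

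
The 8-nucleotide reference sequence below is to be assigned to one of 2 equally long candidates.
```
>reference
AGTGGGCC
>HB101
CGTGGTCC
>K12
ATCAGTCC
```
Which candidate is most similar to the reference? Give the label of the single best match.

HB101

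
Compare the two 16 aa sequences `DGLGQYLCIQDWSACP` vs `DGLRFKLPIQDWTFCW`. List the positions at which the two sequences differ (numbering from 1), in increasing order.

4, 5, 6, 8, 13, 14, 16

Differences at position 4 (G→R), position 5 (Q→F), position 6 (Y→K), position 8 (C→P), position 13 (S→T), position 14 (A→F), position 16 (P→W).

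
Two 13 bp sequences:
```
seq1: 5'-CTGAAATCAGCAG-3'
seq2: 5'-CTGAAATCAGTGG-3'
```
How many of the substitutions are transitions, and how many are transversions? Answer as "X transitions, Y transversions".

Transitions (purine↔purine or pyrimidine↔pyrimidine): 11 C→T, 12 A→G.
Transversions (purine↔pyrimidine): none.

2 transitions, 0 transversions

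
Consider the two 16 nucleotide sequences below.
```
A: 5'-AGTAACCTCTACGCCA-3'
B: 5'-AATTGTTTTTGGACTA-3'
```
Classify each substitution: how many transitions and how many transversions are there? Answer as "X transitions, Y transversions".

Transitions (purine↔purine or pyrimidine↔pyrimidine): 2 G→A, 5 A→G, 6 C→T, 7 C→T, 9 C→T, 11 A→G, 13 G→A, 15 C→T.
Transversions (purine↔pyrimidine): 4 A→T, 12 C→G.

8 transitions, 2 transversions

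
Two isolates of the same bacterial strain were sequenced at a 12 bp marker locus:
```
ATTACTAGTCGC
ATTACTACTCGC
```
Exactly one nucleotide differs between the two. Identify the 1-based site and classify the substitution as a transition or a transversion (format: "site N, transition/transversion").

site 8, transversion

The sequences differ only at site 8: G→C (purine→pyrimidine), a transversion.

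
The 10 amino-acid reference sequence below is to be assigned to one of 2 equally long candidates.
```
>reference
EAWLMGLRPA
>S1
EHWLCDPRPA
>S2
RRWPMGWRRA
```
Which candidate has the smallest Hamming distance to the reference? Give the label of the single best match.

Hamming distances to reference — S1: 4; S2: 5.
Smallest is S1 with 4 mismatches.

S1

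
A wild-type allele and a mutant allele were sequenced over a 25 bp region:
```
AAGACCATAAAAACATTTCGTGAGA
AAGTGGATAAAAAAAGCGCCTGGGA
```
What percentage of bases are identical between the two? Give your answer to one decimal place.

64.0%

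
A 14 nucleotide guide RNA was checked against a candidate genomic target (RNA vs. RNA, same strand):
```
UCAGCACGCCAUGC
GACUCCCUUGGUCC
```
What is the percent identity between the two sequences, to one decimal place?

28.6%

Mismatches at positions 1, 2, 3, 4, 6, 8, 9, 10, 11, 13 (1-based): 10 of 14.
Identical positions: 4/14 = 28.57% → 28.6%.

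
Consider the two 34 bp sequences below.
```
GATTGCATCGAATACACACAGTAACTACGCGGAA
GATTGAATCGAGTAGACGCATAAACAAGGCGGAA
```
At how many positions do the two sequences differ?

8

Comparing position by position, 8 positions differ: 6 (C/A), 12 (A/G), 15 (C/G), 18 (A/G), 21 (G/T), 22 (T/A), 26 (T/A), 28 (C/G).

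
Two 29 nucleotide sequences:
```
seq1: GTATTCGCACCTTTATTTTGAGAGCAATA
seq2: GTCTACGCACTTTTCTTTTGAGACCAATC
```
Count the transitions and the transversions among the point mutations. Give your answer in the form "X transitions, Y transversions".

Mismatches (1-based):
site 3: A→C (purine→pyrimidine, transversion)
site 5: T→A (pyrimidine→purine, transversion)
site 11: C→T (pyrimidine→pyrimidine, transition)
site 15: A→C (purine→pyrimidine, transversion)
site 24: G→C (purine→pyrimidine, transversion)
site 29: A→C (purine→pyrimidine, transversion)

1 transition, 5 transversions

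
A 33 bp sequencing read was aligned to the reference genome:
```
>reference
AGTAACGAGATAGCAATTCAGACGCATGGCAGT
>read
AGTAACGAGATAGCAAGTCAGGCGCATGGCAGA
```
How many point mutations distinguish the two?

3

Mismatches (1-based): site 17: T→G; site 22: A→G; site 33: T→A.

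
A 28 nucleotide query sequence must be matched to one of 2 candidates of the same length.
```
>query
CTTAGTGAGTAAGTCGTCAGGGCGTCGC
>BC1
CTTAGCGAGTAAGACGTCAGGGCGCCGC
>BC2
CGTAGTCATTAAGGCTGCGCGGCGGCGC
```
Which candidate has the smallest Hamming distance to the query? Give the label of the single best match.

BC1

Hamming distances to query — BC1: 3; BC2: 9.
Smallest is BC1 with 3 mismatches.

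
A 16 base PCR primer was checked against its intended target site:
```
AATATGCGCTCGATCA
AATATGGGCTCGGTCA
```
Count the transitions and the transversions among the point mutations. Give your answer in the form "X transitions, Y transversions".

Mismatches (1-based):
position 7: C→G (pyrimidine→purine, transversion)
position 13: A→G (purine→purine, transition)

1 transition, 1 transversion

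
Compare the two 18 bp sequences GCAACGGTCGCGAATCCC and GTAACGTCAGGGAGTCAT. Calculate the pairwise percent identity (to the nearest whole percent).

8 positions differ (2, 7, 8, 9, 11, 14, 17, 18), so 10 of 18 match: 10/18 = 55.56%.

56%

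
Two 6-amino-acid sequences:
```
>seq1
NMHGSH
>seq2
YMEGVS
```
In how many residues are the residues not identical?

4

The sequences differ at residues 1, 3, 5, 6 (1-based) — 4 in total.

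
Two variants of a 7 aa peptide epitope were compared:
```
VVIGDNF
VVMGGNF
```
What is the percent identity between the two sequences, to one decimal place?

2 positions differ (3, 5), so 5 of 7 match: 5/7 = 71.43%.

71.4%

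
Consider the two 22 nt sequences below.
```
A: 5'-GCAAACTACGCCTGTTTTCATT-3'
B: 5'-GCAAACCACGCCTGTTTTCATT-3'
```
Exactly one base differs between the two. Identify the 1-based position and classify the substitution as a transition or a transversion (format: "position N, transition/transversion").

position 7, transition

Position 7 changes T→C. T is a pyrimidine and C is a pyrimidine, so this is a transition.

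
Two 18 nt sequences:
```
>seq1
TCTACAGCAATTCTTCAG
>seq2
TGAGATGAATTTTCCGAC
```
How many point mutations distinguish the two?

12

Comparing position by position, 12 bases differ: 2 (C/G), 3 (T/A), 4 (A/G), 5 (C/A), 6 (A/T), 8 (C/A), 10 (A/T), 13 (C/T), 14 (T/C), 15 (T/C), 16 (C/G), 18 (G/C).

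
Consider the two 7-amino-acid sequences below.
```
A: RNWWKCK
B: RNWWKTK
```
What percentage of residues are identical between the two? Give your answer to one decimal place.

85.7%

1 position differs (6), so 6 of 7 match: 6/7 = 85.71%.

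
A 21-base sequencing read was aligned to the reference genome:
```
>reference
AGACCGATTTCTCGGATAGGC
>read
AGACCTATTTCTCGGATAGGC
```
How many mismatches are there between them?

The sequences differ at positions 6 (1-based) — 1 in total.

1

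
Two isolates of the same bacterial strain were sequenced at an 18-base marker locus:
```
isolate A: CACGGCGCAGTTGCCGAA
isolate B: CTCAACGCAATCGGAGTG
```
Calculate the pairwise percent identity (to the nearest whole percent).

50%

Mismatches at positions 2, 4, 5, 10, 12, 14, 15, 17, 18 (1-based): 9 of 18.
Identical positions: 9/18 = 50% → 50%.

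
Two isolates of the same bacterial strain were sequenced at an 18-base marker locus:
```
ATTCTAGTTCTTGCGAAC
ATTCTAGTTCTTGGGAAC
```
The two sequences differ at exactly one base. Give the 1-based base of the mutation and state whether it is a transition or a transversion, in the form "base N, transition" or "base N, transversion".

The sequences differ only at base 14: C→G (pyrimidine→purine), a transversion.

base 14, transversion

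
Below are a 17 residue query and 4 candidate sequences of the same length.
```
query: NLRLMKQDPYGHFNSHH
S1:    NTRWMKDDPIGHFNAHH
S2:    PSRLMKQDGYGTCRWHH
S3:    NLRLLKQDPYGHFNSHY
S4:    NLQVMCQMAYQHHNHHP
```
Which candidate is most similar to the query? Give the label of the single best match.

Hamming distances to query — S1: 5; S2: 7; S3: 2; S4: 9.
Smallest is S3 with 2 mismatches.

S3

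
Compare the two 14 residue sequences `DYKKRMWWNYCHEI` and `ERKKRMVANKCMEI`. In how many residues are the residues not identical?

6

The sequences differ at residues 1, 2, 7, 8, 10, 12 (1-based) — 6 in total.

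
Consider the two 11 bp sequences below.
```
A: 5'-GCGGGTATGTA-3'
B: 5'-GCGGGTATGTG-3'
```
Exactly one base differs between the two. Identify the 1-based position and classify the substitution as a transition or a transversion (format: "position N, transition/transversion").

position 11, transition

The sequences differ only at position 11: A→G (purine→purine), a transition.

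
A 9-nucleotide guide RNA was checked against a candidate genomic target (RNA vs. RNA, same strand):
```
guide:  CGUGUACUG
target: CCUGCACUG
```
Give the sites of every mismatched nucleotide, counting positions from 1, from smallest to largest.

2, 5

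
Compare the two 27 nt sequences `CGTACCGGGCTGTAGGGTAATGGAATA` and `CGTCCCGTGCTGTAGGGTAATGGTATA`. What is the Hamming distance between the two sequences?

Comparing position by position, 3 sites differ: 4 (A/C), 8 (G/T), 24 (A/T).

3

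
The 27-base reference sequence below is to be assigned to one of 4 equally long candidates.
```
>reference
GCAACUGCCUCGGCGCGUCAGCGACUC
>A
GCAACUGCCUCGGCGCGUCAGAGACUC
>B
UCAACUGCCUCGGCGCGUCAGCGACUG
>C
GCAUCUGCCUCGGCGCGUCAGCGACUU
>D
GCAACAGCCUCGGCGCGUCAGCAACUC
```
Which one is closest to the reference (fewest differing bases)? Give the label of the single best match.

A

A differs at 1 base; B differs at 2 bases; C differs at 2 bases; D differs at 2 bases. The closest is A.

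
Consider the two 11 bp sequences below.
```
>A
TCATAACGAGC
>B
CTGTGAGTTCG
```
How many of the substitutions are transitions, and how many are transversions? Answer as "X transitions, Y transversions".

Mismatches (1-based):
base 1: T→C (pyrimidine→pyrimidine, transition)
base 2: C→T (pyrimidine→pyrimidine, transition)
base 3: A→G (purine→purine, transition)
base 5: A→G (purine→purine, transition)
base 7: C→G (pyrimidine→purine, transversion)
base 8: G→T (purine→pyrimidine, transversion)
base 9: A→T (purine→pyrimidine, transversion)
base 10: G→C (purine→pyrimidine, transversion)
base 11: C→G (pyrimidine→purine, transversion)

4 transitions, 5 transversions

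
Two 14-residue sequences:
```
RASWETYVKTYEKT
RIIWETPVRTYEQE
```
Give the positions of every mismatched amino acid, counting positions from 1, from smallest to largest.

Scanning 1-based: 2: A/I; 3: S/I; 7: Y/P; 9: K/R; 13: K/Q; 14: T/E.

2, 3, 7, 9, 13, 14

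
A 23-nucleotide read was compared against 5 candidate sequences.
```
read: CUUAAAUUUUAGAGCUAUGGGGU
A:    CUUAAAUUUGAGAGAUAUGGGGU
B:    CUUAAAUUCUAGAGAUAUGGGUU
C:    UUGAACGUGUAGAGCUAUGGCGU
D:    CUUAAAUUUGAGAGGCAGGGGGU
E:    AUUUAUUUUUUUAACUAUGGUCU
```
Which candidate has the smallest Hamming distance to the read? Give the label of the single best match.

A differs at 2 bases; B differs at 3 bases; C differs at 6 bases; D differs at 4 bases; E differs at 8 bases. The closest is A.

A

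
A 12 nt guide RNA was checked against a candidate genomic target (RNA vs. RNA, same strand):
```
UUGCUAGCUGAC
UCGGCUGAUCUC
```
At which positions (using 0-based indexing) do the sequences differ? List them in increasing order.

1, 3, 4, 5, 7, 9, 10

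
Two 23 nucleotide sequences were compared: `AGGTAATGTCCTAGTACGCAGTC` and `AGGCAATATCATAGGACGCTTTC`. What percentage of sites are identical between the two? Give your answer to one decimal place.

73.9%

6 positions differ (4, 8, 11, 15, 20, 21), so 17 of 23 match: 17/23 = 73.91%.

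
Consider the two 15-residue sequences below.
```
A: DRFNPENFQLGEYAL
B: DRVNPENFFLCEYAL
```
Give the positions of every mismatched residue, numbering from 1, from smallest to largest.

3, 9, 11

Differences at position 3 (F→V), position 9 (Q→F), position 11 (G→C).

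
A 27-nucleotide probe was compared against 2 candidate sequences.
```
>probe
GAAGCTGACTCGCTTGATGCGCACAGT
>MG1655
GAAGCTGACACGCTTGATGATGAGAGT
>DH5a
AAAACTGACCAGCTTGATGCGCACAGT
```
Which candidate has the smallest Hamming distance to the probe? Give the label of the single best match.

DH5a

MG1655 differs at 5 sites; DH5a differs at 4 sites. The closest is DH5a.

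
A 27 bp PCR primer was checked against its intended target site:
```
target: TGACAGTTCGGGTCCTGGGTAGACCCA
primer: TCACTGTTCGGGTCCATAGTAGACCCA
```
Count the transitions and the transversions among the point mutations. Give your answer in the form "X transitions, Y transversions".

1 transition, 4 transversions

Transitions (purine↔purine or pyrimidine↔pyrimidine): 18 G→A.
Transversions (purine↔pyrimidine): 2 G→C, 5 A→T, 16 T→A, 17 G→T.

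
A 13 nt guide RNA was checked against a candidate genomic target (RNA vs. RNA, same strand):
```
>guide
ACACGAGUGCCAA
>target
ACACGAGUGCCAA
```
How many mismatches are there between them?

0

The two sequences are identical at every position.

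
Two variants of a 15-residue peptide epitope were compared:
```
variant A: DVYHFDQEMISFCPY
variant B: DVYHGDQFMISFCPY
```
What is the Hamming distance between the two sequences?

2

Comparing position by position, 2 positions differ: 5 (F/G), 8 (E/F).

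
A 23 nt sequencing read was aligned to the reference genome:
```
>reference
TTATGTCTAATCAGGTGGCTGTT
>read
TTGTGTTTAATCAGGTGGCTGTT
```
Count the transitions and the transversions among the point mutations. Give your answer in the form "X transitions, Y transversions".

2 transitions, 0 transversions

Transitions (purine↔purine or pyrimidine↔pyrimidine): 3 A→G, 7 C→T.
Transversions (purine↔pyrimidine): none.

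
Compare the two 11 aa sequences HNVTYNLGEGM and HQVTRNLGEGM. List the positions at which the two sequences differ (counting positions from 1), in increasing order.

2, 5

Scanning 1-based: 2: N/Q; 5: Y/R.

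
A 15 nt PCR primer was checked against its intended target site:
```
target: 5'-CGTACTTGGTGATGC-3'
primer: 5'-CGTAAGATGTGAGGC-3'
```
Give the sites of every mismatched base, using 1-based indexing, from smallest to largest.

Differences at site 5 (C→A), site 6 (T→G), site 7 (T→A), site 8 (G→T), site 13 (T→G).

5, 6, 7, 8, 13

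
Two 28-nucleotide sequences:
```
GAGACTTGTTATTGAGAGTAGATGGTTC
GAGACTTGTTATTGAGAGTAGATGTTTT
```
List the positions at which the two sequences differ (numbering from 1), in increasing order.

Scanning 1-based: 25: G/T; 28: C/T.

25, 28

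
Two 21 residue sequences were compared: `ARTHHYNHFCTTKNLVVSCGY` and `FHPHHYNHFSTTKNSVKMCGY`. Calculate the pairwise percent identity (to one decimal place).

66.7%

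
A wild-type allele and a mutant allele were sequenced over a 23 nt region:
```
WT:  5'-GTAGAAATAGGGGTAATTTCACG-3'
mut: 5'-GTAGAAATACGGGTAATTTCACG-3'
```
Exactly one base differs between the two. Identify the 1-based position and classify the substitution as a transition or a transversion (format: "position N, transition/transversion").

position 10, transversion

The sequences differ only at position 10: G→C (purine→pyrimidine), a transversion.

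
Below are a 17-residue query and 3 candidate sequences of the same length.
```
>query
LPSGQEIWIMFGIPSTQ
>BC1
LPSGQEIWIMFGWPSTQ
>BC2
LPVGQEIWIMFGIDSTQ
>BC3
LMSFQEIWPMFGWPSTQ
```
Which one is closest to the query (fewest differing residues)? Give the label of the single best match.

Hamming distances to query — BC1: 1; BC2: 2; BC3: 4.
Smallest is BC1 with 1 mismatch.

BC1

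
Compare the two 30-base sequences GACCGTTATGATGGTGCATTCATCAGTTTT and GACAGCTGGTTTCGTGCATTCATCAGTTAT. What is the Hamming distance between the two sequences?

The sequences differ at bases 4, 6, 8, 9, 10, 11, 13, 29 (1-based) — 8 in total.

8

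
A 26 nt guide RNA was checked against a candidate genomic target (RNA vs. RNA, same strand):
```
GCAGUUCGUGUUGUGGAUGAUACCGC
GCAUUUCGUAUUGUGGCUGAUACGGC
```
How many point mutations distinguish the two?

4

Comparing position by position, 4 bases differ: 4 (G/U), 10 (G/A), 17 (A/C), 24 (C/G).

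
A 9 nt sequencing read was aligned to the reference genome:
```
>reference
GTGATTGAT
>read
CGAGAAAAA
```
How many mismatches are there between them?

The sequences differ at positions 1, 2, 3, 4, 5, 6, 7, 9 (1-based) — 8 in total.

8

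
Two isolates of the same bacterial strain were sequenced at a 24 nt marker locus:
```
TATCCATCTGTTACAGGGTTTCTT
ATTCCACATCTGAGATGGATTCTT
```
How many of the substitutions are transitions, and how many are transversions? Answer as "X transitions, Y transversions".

1 transition, 8 transversions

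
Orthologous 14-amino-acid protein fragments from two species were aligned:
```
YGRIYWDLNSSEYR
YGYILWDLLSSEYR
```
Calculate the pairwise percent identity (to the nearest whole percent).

79%

Mismatches at positions 3, 5, 9 (1-based): 3 of 14.
Identical positions: 11/14 = 78.57% → 79%.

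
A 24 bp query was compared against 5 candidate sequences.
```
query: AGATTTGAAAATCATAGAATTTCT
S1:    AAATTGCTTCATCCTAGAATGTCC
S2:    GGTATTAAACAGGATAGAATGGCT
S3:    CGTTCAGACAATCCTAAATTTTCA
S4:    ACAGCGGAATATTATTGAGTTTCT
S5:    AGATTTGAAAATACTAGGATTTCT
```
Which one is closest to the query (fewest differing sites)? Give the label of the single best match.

S5

S1 differs at 9 sites; S2 differs at 9 sites; S3 differs at 9 sites; S4 differs at 8 sites; S5 differs at 3 sites. The closest is S5.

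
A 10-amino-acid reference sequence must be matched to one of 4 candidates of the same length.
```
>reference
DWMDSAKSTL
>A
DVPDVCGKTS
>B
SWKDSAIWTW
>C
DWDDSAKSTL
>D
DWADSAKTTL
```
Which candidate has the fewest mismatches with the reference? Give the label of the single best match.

C

A differs at 7 residues; B differs at 5 residues; C differs at 1 residue; D differs at 2 residues. The closest is C.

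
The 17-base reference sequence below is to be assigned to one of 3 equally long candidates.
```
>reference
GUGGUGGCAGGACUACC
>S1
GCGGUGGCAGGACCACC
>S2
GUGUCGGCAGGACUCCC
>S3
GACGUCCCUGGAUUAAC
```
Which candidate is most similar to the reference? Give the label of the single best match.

S1

Hamming distances to reference — S1: 2; S2: 3; S3: 7.
Smallest is S1 with 2 mismatches.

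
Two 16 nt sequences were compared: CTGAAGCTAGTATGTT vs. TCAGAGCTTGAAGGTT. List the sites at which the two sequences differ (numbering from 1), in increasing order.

1, 2, 3, 4, 9, 11, 13

Scanning 1-based: 1: C/T; 2: T/C; 3: G/A; 4: A/G; 9: A/T; 11: T/A; 13: T/G.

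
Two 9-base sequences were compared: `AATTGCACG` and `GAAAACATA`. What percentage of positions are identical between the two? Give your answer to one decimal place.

Mismatches at positions 1, 3, 4, 5, 8, 9 (1-based): 6 of 9.
Identical positions: 3/9 = 33.33% → 33.3%.

33.3%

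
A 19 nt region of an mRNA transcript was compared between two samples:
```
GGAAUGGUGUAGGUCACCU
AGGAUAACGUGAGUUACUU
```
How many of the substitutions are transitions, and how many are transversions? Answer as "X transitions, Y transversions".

9 transitions, 0 transversions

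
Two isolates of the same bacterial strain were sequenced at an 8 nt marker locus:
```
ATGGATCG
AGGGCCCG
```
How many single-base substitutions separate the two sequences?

Comparing position by position, 3 bases differ: 2 (T/G), 5 (A/C), 6 (T/C).

3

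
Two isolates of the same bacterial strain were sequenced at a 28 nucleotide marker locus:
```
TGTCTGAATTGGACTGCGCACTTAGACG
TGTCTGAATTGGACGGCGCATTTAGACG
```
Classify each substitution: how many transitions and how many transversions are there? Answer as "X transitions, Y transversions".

1 transition, 1 transversion

Mismatches (1-based):
site 15: T→G (pyrimidine→purine, transversion)
site 21: C→T (pyrimidine→pyrimidine, transition)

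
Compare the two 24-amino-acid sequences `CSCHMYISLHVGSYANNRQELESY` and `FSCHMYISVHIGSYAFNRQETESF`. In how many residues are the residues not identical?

6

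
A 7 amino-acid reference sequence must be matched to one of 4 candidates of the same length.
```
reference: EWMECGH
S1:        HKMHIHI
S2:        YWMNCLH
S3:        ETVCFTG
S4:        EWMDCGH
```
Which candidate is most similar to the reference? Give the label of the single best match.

S4

S1 differs at 6 residues; S2 differs at 3 residues; S3 differs at 6 residues; S4 differs at 1 residue. The closest is S4.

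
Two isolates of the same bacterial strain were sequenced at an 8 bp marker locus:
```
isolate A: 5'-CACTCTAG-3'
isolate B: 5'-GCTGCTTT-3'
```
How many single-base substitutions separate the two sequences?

6

Comparing position by position, 6 positions differ: 1 (C/G), 2 (A/C), 3 (C/T), 4 (T/G), 7 (A/T), 8 (G/T).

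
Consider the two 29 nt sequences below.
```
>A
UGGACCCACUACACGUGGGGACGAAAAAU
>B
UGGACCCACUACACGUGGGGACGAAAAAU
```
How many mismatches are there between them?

0

No positions differ; the sequences are identical.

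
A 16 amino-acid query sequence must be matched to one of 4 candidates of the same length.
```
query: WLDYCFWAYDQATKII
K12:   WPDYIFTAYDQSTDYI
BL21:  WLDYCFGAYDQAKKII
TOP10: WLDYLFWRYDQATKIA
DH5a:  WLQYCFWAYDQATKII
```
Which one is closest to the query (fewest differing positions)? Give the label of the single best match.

K12 differs at 6 positions; BL21 differs at 2 positions; TOP10 differs at 3 positions; DH5a differs at 1 position. The closest is DH5a.

DH5a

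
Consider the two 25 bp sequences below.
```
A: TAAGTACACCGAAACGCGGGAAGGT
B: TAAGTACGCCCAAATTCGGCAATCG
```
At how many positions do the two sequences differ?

8

Comparing position by position, 8 positions differ: 8 (A/G), 11 (G/C), 15 (C/T), 16 (G/T), 20 (G/C), 23 (G/T), 24 (G/C), 25 (T/G).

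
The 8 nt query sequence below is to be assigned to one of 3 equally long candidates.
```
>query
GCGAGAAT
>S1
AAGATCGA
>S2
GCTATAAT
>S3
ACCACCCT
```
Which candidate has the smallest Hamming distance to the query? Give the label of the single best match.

S2

S1 differs at 6 positions; S2 differs at 2 positions; S3 differs at 5 positions. The closest is S2.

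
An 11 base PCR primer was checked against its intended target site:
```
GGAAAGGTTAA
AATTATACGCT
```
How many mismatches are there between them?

Comparing position by position, 10 positions differ: 1 (G/A), 2 (G/A), 3 (A/T), 4 (A/T), 6 (G/T), 7 (G/A), 8 (T/C), 9 (T/G), 10 (A/C), 11 (A/T).

10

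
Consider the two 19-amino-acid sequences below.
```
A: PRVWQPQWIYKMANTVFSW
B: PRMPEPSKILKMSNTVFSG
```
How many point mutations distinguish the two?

Comparing position by position, 8 residues differ: 3 (V/M), 4 (W/P), 5 (Q/E), 7 (Q/S), 8 (W/K), 10 (Y/L), 13 (A/S), 19 (W/G).

8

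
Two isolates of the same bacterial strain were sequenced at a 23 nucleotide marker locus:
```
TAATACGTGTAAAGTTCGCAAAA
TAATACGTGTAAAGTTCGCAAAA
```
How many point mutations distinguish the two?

The two sequences are identical at every position.

0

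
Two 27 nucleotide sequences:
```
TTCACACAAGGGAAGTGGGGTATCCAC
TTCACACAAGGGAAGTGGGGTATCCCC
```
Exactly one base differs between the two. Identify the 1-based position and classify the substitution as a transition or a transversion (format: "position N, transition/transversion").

position 26, transversion

Position 26 changes A→C. A is a purine and C is a pyrimidine, so this is a transversion.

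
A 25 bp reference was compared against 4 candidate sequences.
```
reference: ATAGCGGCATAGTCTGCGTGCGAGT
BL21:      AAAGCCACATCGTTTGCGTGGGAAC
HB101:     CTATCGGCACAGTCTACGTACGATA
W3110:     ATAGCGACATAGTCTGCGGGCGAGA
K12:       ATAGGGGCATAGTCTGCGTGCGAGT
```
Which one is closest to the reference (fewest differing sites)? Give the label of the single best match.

K12

Hamming distances to reference — BL21: 8; HB101: 7; W3110: 3; K12: 1.
Smallest is K12 with 1 mismatch.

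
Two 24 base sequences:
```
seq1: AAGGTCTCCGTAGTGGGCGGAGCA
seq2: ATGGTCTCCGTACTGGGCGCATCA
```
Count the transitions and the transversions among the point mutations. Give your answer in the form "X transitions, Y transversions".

0 transitions, 4 transversions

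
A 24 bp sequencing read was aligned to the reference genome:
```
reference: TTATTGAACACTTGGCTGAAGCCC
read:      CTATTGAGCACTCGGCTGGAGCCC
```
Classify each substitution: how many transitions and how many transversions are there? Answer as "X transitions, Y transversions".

Transitions (purine↔purine or pyrimidine↔pyrimidine): 1 T→C, 8 A→G, 13 T→C, 19 A→G.
Transversions (purine↔pyrimidine): none.

4 transitions, 0 transversions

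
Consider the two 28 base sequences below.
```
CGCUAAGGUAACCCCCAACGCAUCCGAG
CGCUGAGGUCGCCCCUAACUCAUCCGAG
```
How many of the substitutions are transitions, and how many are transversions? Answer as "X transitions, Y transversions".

Mismatches (1-based):
site 5: A→G (purine→purine, transition)
site 10: A→C (purine→pyrimidine, transversion)
site 11: A→G (purine→purine, transition)
site 16: C→U (pyrimidine→pyrimidine, transition)
site 20: G→U (purine→pyrimidine, transversion)

3 transitions, 2 transversions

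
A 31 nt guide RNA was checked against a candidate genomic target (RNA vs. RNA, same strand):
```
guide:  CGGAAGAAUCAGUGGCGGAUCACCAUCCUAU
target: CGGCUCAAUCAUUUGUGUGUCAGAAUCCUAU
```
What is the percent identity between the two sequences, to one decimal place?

10 positions differ (4, 5, 6, 12, 14, 16, 18, 19, 23, 24), so 21 of 31 match: 21/31 = 67.74%.

67.7%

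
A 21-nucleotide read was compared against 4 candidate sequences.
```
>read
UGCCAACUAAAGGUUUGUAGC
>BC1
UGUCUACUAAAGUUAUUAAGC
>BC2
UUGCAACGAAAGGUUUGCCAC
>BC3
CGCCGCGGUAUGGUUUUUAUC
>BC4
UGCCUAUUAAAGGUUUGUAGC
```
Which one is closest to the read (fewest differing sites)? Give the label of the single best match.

BC1 differs at 6 sites; BC2 differs at 6 sites; BC3 differs at 9 sites; BC4 differs at 2 sites. The closest is BC4.

BC4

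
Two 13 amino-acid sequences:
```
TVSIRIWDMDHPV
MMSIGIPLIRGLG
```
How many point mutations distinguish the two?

Comparing position by position, 10 positions differ: 1 (T/M), 2 (V/M), 5 (R/G), 7 (W/P), 8 (D/L), 9 (M/I), 10 (D/R), 11 (H/G), 12 (P/L), 13 (V/G).

10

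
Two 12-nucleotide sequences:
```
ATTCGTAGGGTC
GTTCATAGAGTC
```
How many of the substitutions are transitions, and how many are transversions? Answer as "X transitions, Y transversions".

3 transitions, 0 transversions

Transitions (purine↔purine or pyrimidine↔pyrimidine): 1 A→G, 5 G→A, 9 G→A.
Transversions (purine↔pyrimidine): none.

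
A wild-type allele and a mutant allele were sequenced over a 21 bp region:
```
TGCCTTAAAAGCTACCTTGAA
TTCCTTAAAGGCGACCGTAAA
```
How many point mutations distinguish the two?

5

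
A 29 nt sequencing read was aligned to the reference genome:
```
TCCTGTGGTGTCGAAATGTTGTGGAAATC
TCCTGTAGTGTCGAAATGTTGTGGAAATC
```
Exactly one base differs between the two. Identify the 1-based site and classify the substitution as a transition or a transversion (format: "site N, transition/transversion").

The sequences differ only at site 7: G→A (purine→purine), a transition.

site 7, transition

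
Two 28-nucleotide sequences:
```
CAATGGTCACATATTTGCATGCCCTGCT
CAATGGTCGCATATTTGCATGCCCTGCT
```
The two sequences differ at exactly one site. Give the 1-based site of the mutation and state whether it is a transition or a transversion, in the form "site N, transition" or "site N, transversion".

site 9, transition

Site 9 changes A→G. A is a purine and G is a purine, so this is a transition.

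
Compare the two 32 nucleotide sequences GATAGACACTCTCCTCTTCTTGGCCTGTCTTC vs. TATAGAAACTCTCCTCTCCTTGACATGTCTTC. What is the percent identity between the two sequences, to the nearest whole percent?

Mismatches at positions 1, 7, 18, 23, 25 (1-based): 5 of 32.
Identical positions: 27/32 = 84.38% → 84%.

84%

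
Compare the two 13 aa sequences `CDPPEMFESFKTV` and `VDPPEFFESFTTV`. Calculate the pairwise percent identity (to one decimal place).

76.9%

3 positions differ (1, 6, 11), so 10 of 13 match: 10/13 = 76.92%.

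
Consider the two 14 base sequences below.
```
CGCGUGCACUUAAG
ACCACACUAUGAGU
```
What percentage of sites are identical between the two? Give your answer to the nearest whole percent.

29%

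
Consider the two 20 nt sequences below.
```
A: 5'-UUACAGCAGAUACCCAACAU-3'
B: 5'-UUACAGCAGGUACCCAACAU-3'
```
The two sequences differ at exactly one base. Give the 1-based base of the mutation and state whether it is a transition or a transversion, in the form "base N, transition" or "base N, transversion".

base 10, transition

The sequences differ only at base 10: A→G (purine→purine), a transition.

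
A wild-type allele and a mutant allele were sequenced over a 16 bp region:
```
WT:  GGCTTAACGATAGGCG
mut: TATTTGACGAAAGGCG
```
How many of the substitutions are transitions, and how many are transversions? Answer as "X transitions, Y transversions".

3 transitions, 2 transversions

Mismatches (1-based):
site 1: G→T (purine→pyrimidine, transversion)
site 2: G→A (purine→purine, transition)
site 3: C→T (pyrimidine→pyrimidine, transition)
site 6: A→G (purine→purine, transition)
site 11: T→A (pyrimidine→purine, transversion)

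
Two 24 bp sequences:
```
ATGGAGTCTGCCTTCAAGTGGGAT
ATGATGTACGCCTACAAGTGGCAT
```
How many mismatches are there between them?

Comparing position by position, 6 sites differ: 4 (G/A), 5 (A/T), 8 (C/A), 9 (T/C), 14 (T/A), 22 (G/C).

6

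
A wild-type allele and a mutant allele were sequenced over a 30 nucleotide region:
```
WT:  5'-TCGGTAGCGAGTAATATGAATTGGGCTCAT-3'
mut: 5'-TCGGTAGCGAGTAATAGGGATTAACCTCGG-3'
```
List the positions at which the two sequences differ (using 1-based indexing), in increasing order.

Differences at position 17 (T→G), position 19 (A→G), position 23 (G→A), position 24 (G→A), position 25 (G→C), position 29 (A→G), position 30 (T→G).

17, 19, 23, 24, 25, 29, 30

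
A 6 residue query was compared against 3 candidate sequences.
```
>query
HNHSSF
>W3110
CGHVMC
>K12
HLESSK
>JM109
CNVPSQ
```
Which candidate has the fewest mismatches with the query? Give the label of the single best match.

K12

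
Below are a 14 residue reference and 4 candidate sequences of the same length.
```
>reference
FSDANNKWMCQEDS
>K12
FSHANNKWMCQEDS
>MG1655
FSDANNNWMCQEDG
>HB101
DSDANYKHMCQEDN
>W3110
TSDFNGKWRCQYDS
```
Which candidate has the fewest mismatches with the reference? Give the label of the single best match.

K12 differs at 1 position; MG1655 differs at 2 positions; HB101 differs at 4 positions; W3110 differs at 5 positions. The closest is K12.

K12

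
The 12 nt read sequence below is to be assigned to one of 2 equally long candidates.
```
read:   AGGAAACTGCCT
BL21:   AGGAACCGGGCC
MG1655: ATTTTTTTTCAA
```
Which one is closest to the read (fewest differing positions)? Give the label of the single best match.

BL21

Hamming distances to read — BL21: 4; MG1655: 9.
Smallest is BL21 with 4 mismatches.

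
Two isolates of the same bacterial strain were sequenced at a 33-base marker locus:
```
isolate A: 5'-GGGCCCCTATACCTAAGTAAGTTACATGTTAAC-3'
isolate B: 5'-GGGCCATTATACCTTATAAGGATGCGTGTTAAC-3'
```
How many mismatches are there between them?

9

Comparing position by position, 9 sites differ: 6 (C/A), 7 (C/T), 15 (A/T), 17 (G/T), 18 (T/A), 20 (A/G), 22 (T/A), 24 (A/G), 26 (A/G).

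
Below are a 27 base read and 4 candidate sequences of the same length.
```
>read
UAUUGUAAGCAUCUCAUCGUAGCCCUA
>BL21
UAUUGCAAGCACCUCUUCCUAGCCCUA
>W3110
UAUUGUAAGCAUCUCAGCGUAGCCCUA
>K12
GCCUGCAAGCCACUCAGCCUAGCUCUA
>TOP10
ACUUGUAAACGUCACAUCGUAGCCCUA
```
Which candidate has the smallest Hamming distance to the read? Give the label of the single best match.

W3110

Hamming distances to read — BL21: 4; W3110: 1; K12: 9; TOP10: 5.
Smallest is W3110 with 1 mismatch.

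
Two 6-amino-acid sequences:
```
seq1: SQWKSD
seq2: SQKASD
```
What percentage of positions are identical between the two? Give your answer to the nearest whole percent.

2 positions differ (3, 4), so 4 of 6 match: 4/6 = 66.67%.

67%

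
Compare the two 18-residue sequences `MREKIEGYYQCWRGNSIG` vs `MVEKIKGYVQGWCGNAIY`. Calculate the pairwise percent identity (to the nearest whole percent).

61%

Mismatches at positions 2, 6, 9, 11, 13, 16, 18 (1-based): 7 of 18.
Identical positions: 11/18 = 61.11% → 61%.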